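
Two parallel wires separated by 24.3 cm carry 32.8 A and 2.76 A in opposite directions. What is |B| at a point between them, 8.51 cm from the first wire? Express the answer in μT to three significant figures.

Each long wire gives B = μ₀I/(2πd). Distances are d₁ = 0.0851 m and d₂ = 0.1579 m.
B₁ = 7.71×10⁻⁵ T, B₂ = 3.50×10⁻⁶ T.
Between antiparallel currents both contributions point the same way, so they add. B = B₁ + B₂ = 7.71×10⁻⁵ + 3.50×10⁻⁶ = 8.06×10⁻⁵ T.

B ≈ 80.6 μT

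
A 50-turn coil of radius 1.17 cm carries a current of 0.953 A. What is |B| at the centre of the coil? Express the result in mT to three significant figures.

For an N-turn flat coil, B = Nμ₀I/(2R) with R = 0.0117 m.
B = 50 × 5.12×10⁻⁵ T = 2.56×10⁻³ T.

B ≈ 2.56 mT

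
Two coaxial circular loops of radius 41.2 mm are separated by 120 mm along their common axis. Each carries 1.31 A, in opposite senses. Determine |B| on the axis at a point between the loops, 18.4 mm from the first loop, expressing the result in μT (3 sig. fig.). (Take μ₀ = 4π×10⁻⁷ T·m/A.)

B ≈ 14.1 μT

Each loop contributes B = μ₀IR²/[2(R²+z²)^(3/2)] on the axis, with z measured from that loop.
Loop 1 (z = 0.0184 m): B₁ = 1.52×10⁻⁵ T. Loop 2 (z = 0.1016 m): B₂ = 1.06×10⁻⁶ T.
The fields oppose: B = |B₁ − B₂| = 1.41×10⁻⁵ T.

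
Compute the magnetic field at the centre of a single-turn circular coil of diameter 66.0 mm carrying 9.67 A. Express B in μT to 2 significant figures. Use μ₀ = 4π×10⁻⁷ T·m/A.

B ≈ 180 μT

At the centre of a circular loop the Biot–Savart law gives B = μ₀I/(2R) (so R = 0.033 m).
B = (4π×10⁻⁷ × 9.67) / (2 × 0.033) = 1.84×10⁻⁴ T.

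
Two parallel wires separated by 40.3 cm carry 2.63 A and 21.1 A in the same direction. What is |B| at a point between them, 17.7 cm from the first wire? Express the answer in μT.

B ≈ 15.7 μT

Each long wire gives B = μ₀I/(2πd). Distances are d₁ = 0.177 m and d₂ = 0.226 m.
B₁ = 2.97×10⁻⁶ T, B₂ = 1.87×10⁻⁵ T.
Between parallel currents the two contributions point in opposite directions, so they subtract. B = |B₁ − B₂| = |2.97×10⁻⁶ − 1.87×10⁻⁵| = 1.57×10⁻⁵ T.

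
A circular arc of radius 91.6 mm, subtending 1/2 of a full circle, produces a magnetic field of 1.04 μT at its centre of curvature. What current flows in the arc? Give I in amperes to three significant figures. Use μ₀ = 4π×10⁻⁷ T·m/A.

For a circular arc, B = μ₀Iφ/(4πR) with φ in radians; here φ = 3.142 rad.
So I = 4πRB/(μ₀φ) = 4π × 0.0916 × 1.04×10⁻⁶ / (4π×10⁻⁷ × 3.142) = 0.303 A.

I ≈ 0.303 A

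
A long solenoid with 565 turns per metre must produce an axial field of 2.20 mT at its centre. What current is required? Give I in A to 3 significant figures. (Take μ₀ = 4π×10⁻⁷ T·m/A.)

Inside a long solenoid B = μ₀nI with n = 565 m⁻¹, so I = B/(μ₀n).
I = 2.20×10⁻³ / (4π×10⁻⁷ × 565) = 3.10 A.

I ≈ 3.10 A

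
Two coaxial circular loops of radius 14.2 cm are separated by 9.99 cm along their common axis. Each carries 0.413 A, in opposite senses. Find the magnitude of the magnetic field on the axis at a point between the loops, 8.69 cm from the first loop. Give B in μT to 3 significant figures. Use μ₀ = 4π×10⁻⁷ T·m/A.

B ≈ 0.671 μT

Each loop contributes B = μ₀IR²/[2(R²+z²)^(3/2)] on the axis, with z measured from that loop.
Loop 1 (z = 0.0869 m): B₁ = 1.13×10⁻⁶ T. Loop 2 (z = 0.013 m): B₂ = 1.80×10⁻⁶ T.
The fields oppose: B = |B₁ − B₂| = 6.71×10⁻⁷ T.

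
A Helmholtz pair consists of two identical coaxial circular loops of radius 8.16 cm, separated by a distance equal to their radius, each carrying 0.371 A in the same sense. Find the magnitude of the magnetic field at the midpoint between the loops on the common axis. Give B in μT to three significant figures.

Each loop contributes B = μ₀IR²/[2(R²+z²)^(3/2)] on the axis, with z measured from that loop.
Loop 1 (z = 0.0408 m): B₁ = 2.04×10⁻⁶ T. Loop 2 (z = 0.0408 m): B₂ = 2.04×10⁻⁶ T.
The fields add: B = B₁ + B₂ = 4.09×10⁻⁶ T.

B ≈ 4.09 μT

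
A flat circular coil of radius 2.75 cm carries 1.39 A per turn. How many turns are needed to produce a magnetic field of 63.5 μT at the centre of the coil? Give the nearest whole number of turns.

N = 2

For an N-turn coil, B = Nμ₀I/(2R). A single turn gives B₁ = 3.18×10⁻⁵ T with R = 0.0275 m.
N = B/B₁ = 6.35×10⁻⁵ / 3.18×10⁻⁵ = 2.00.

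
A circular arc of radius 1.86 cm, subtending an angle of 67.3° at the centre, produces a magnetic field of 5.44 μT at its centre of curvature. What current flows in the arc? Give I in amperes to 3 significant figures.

For a circular arc, B = μ₀Iφ/(4πR) with φ in radians; here φ = 1.175 rad.
So I = 4πRB/(μ₀φ) = 4π × 0.0186 × 5.44×10⁻⁶ / (4π×10⁻⁷ × 1.175) = 0.861 A.

I ≈ 0.861 A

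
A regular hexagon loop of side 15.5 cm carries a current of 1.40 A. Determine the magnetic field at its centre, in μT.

B ≈ 6.26 μT

Each side is a finite straight segment at perpendicular distance d = a/(2 tan(π/6)) = 0.1342 m from the centre, with end-angles ±π/6.
One side contributes B₁ = (μ₀I/4πd)·2 sin(π/6) = 1.04×10⁻⁶ T.
All 6 sides add in the same direction: B = 6 × 1.04×10⁻⁶ = 6.26×10⁻⁶ T.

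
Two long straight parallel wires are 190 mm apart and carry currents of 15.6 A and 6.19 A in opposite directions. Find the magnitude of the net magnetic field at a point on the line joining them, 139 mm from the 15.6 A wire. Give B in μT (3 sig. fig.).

Each long wire gives B = μ₀I/(2πd). Distances are d₁ = 0.139 m and d₂ = 0.051 m.
B₁ = 2.24×10⁻⁵ T, B₂ = 2.43×10⁻⁵ T.
Between antiparallel currents both contributions point the same way, so they add. B = B₁ + B₂ = 2.24×10⁻⁵ + 2.43×10⁻⁵ = 4.67×10⁻⁵ T.

B ≈ 46.7 μT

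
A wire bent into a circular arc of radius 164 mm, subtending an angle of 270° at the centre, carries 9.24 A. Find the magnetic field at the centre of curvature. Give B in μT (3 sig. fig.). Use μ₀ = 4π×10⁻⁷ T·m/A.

The Biot–Savart field of a circular arc at its centre is B = μ₀Iφ/(4πR), with φ = 4.712 rad.
B = (4π×10⁻⁷ × 9.24 × 4.712) / (4π × 0.164) = 2.66×10⁻⁵ T.

B ≈ 26.6 μT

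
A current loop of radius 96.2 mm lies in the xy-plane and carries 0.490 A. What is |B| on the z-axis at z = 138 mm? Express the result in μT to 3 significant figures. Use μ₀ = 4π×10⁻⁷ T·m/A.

On the axis of a circular loop, B = μ₀IR² / [2(R²+z²)^(3/2)].
R² + z² = (0.0962)² + (0.138)² = 0.0283 m², and (R²+z²)^(3/2) = 4.76×10⁻³ m³.
B = (4π×10⁻⁷ × 0.490 × 0.009254) / (2 × 4.76×10⁻³) = 5.99×10⁻⁷ T.

B ≈ 0.599 μT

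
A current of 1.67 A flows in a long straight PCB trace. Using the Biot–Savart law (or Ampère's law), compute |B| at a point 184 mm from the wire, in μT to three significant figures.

For an infinitely long straight wire, B = μ₀I/(2πd).
B = (4π×10⁻⁷ × 1.67) / (2π × 0.184) = 1.82×10⁻⁶ T.

B ≈ 1.82 μT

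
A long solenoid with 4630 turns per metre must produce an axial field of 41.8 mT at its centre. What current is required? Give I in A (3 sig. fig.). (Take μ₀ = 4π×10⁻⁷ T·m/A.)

Inside a long solenoid B = μ₀nI with n = 4630 m⁻¹, so I = B/(μ₀n).
I = 4.18×10⁻² / (4π×10⁻⁷ × 4630) = 7.18 A.

I ≈ 7.18 A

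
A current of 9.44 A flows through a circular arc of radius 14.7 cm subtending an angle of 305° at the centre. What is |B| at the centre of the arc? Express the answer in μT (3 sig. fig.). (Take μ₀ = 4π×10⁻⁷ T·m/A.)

The Biot–Savart field of a circular arc at its centre is B = μ₀Iφ/(4πR), with φ = 5.323 rad.
B = (4π×10⁻⁷ × 9.44 × 5.323) / (4π × 0.147) = 3.42×10⁻⁵ T.

B ≈ 34.2 μT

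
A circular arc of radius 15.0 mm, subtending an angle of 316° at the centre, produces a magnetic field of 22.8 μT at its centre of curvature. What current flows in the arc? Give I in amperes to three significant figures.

For a circular arc, B = μ₀Iφ/(4πR) with φ in radians; here φ = 5.515 rad.
So I = 4πRB/(μ₀φ) = 4π × 0.015 × 2.28×10⁻⁵ / (4π×10⁻⁷ × 5.515) = 0.620 A.

I ≈ 0.620 A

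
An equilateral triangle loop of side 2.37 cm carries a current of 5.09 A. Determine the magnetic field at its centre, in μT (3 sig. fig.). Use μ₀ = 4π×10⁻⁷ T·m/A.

Each side is a finite straight segment at perpendicular distance d = a/(2 tan(π/3)) = 0.006842 m from the centre, with end-angles ±π/3.
One side contributes B₁ = (μ₀I/4πd)·2 sin(π/3) = 1.29×10⁻⁴ T.
All 3 sides add in the same direction: B = 3 × 1.29×10⁻⁴ = 3.87×10⁻⁴ T.

B ≈ 387 μT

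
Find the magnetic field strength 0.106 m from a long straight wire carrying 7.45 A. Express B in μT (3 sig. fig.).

B ≈ 14.1 μT

For an infinitely long straight wire, B = μ₀I/(2πd).
B = (4π×10⁻⁷ × 7.45) / (2π × 0.106) = 1.41×10⁻⁵ T.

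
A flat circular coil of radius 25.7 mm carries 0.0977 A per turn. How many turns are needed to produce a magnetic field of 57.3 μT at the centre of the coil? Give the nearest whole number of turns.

For an N-turn coil, B = Nμ₀I/(2R). A single turn gives B₁ = 2.39×10⁻⁶ T with R = 0.0257 m.
N = B/B₁ = 5.73×10⁻⁵ / 2.39×10⁻⁶ = 23.99.

N = 24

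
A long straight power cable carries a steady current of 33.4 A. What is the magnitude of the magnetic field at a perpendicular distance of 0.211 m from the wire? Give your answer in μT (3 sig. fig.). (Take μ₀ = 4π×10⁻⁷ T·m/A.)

For an infinitely long straight wire, B = μ₀I/(2πd).
B = (4π×10⁻⁷ × 33.4) / (2π × 0.211) = 3.17×10⁻⁵ T.

B ≈ 31.7 μT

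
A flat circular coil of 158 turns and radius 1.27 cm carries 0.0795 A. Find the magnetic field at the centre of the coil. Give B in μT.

For an N-turn flat coil, B = Nμ₀I/(2R) with R = 0.0127 m.
B = 158 × 3.93×10⁻⁶ T = 6.21×10⁻⁴ T.

B ≈ 621 μT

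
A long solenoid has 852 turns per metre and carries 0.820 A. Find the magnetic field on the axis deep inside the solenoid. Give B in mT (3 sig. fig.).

B ≈ 0.878 mT

Inside a long solenoid, B = μ₀nI with n = 852 turns/m.
B = 4π×10⁻⁷ × 852 × 0.820 = 8.78×10⁻⁴ T.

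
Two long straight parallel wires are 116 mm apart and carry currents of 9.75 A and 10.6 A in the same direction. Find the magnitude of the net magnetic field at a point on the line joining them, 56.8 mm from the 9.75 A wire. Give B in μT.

Each long wire gives B = μ₀I/(2πd). Distances are d₁ = 0.0568 m and d₂ = 0.0592 m.
B₁ = 3.43×10⁻⁵ T, B₂ = 3.58×10⁻⁵ T.
Between parallel currents the two contributions point in opposite directions, so they subtract. B = |B₁ − B₂| = |3.43×10⁻⁵ − 3.58×10⁻⁵| = 1.48×10⁻⁶ T.

B ≈ 1.48 μT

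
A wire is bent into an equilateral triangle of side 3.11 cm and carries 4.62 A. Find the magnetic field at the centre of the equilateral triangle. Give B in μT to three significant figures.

Each side is a finite straight segment at perpendicular distance d = a/(2 tan(π/3)) = 0.008978 m from the centre, with end-angles ±π/3.
One side contributes B₁ = (μ₀I/4πd)·2 sin(π/3) = 8.91×10⁻⁵ T.
All 3 sides add in the same direction: B = 3 × 8.91×10⁻⁵ = 2.67×10⁻⁴ T.

B ≈ 267 μT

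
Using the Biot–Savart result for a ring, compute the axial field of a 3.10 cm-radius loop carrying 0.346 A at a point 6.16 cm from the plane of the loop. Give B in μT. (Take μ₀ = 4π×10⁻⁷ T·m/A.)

On the axis of a circular loop, B = μ₀IR² / [2(R²+z²)^(3/2)].
R² + z² = (0.031)² + (0.0616)² = 0.004756 m², and (R²+z²)^(3/2) = 3.28×10⁻⁴ m³.
B = (4π×10⁻⁷ × 0.346 × 0.000961) / (2 × 3.28×10⁻⁴) = 6.37×10⁻⁷ T.

B ≈ 0.637 μT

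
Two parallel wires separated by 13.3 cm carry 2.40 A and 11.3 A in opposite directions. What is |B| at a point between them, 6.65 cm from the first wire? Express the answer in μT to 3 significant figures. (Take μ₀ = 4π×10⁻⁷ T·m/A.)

Each long wire gives B = μ₀I/(2πd). Distances are d₁ = 0.0665 m and d₂ = 0.0665 m.
B₁ = 7.22×10⁻⁶ T, B₂ = 3.40×10⁻⁵ T.
Between antiparallel currents both contributions point the same way, so they add. B = B₁ + B₂ = 7.22×10⁻⁶ + 3.40×10⁻⁵ = 4.12×10⁻⁵ T.

B ≈ 41.2 μT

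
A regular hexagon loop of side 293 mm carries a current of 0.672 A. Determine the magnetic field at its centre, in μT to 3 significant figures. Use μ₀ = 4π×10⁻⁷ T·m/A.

Each side is a finite straight segment at perpendicular distance d = a/(2 tan(π/6)) = 0.2537 m from the centre, with end-angles ±π/6.
One side contributes B₁ = (μ₀I/4πd)·2 sin(π/6) = 2.65×10⁻⁷ T.
All 6 sides add in the same direction: B = 6 × 2.65×10⁻⁷ = 1.59×10⁻⁶ T.

B ≈ 1.59 μT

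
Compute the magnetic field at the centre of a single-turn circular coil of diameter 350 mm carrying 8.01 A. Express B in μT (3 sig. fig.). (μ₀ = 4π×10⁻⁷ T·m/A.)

B ≈ 28.8 μT

At the centre of a circular loop the Biot–Savart law gives B = μ₀I/(2R) (so R = 0.175 m).
B = (4π×10⁻⁷ × 8.01) / (2 × 0.175) = 2.88×10⁻⁵ T.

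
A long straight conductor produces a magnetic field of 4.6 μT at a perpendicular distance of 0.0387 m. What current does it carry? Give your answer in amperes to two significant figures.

For a long straight wire B = μ₀I/(2πd), so I = 2πdB/μ₀.
I = 2π × 0.0387 × 4.60×10⁻⁶ / (4π×10⁻⁷) = 0.890 A.

I ≈ 0.89 A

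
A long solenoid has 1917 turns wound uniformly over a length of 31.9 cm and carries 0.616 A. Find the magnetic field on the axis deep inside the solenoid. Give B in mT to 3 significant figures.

Inside a long solenoid, B = μ₀nI with n = 6009 turns/m.
B = 4π×10⁻⁷ × 6009 × 0.616 = 4.65×10⁻³ T.

B ≈ 4.65 mT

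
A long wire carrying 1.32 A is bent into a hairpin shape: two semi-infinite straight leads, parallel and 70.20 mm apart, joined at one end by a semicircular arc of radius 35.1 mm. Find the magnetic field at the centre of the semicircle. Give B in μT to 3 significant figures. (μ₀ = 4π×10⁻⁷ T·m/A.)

B ≈ 19.3 μT

The semicircular arc contributes B_arc = μ₀I·π/(4πR) = μ₀I/(4R) = 1.18×10⁻⁵ T.
Each semi-infinite lead is at perpendicular distance R = 0.0351 m from the centre, with the perpendicular foot at its near end, so it contributes μ₀I/(4πR); both point the same way, together 7.52×10⁻⁶ T.
Arc and leads all point the same direction: B = 1.18×10⁻⁵ + 7.52×10⁻⁶ = 1.93×10⁻⁵ T.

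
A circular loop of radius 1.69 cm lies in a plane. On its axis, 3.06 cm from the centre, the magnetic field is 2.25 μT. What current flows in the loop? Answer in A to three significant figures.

On the axis of a loop, B = μ₀IR²/[2(R²+z²)^(3/2)], so I = 2B(R²+z²)^(3/2)/(μ₀R²).
R² + z² = 0.0002856 + 0.0009364 = 0.001222 m²; raised to 3/2 gives 4.27×10⁻⁵ m³.
I = 2 × 2.25×10⁻⁶ × 4.27×10⁻⁵ / (1.26×10⁻⁶ × 0.0002856) = 0.536 A.

I ≈ 0.536 A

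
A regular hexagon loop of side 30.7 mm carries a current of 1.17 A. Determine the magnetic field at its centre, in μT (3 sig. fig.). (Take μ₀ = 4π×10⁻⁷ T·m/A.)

Each side is a finite straight segment at perpendicular distance d = a/(2 tan(π/6)) = 0.02659 m from the centre, with end-angles ±π/6.
One side contributes B₁ = (μ₀I/4πd)·2 sin(π/6) = 4.40×10⁻⁶ T.
All 6 sides add in the same direction: B = 6 × 4.40×10⁻⁶ = 2.64×10⁻⁵ T.

B ≈ 26.4 μT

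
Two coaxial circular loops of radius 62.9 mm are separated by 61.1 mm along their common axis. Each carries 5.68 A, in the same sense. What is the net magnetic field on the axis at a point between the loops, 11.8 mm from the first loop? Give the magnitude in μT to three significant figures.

Each loop contributes B = μ₀IR²/[2(R²+z²)^(3/2)] on the axis, with z measured from that loop.
Loop 1 (z = 0.0118 m): B₁ = 5.39×10⁻⁵ T. Loop 2 (z = 0.0493 m): B₂ = 2.77×10⁻⁵ T.
The fields add: B = B₁ + B₂ = 8.15×10⁻⁵ T.

B ≈ 81.5 μT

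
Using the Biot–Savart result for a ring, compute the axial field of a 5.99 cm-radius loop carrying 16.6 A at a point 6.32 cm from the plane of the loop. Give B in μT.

On the axis of a circular loop, B = μ₀IR² / [2(R²+z²)^(3/2)].
R² + z² = (0.0599)² + (0.0632)² = 0.007582 m², and (R²+z²)^(3/2) = 6.60×10⁻⁴ m³.
B = (4π×10⁻⁷ × 16.6 × 0.003588) / (2 × 6.60×10⁻⁴) = 5.67×10⁻⁵ T.

B ≈ 56.7 μT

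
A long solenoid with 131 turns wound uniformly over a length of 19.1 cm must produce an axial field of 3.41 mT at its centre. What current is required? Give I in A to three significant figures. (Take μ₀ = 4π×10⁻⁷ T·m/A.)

Inside a long solenoid B = μ₀nI with n = 685.9 m⁻¹, so I = B/(μ₀n).
I = 3.41×10⁻³ / (4π×10⁻⁷ × 685.9) = 3.96 A.

I ≈ 3.96 A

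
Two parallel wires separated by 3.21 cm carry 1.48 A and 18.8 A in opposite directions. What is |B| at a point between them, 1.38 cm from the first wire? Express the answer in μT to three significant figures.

Each long wire gives B = μ₀I/(2πd). Distances are d₁ = 0.0138 m and d₂ = 0.0183 m.
B₁ = 2.14×10⁻⁵ T, B₂ = 2.05×10⁻⁴ T.
Between antiparallel currents both contributions point the same way, so they add. B = B₁ + B₂ = 2.14×10⁻⁵ + 2.05×10⁻⁴ = 2.27×10⁻⁴ T.

B ≈ 227 μT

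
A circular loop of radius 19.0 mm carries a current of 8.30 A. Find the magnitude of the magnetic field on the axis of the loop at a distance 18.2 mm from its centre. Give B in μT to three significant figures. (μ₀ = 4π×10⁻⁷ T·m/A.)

On the axis of a circular loop, B = μ₀IR² / [2(R²+z²)^(3/2)].
R² + z² = (0.019)² + (0.0182)² = 0.0006922 m², and (R²+z²)^(3/2) = 1.82×10⁻⁵ m³.
B = (4π×10⁻⁷ × 8.30 × 0.000361) / (2 × 1.82×10⁻⁵) = 1.03×10⁻⁴ T.

B ≈ 103 μT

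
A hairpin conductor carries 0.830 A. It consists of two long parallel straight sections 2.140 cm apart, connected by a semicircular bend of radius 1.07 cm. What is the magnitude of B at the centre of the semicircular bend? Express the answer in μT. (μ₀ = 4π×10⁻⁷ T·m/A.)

B ≈ 39.9 μT

The semicircular arc contributes B_arc = μ₀I·π/(4πR) = μ₀I/(4R) = 2.44×10⁻⁵ T.
Each semi-infinite lead is at perpendicular distance R = 0.0107 m from the centre, with the perpendicular foot at its near end, so it contributes μ₀I/(4πR); both point the same way, together 1.55×10⁻⁵ T.
Arc and leads all point the same direction: B = 2.44×10⁻⁵ + 1.55×10⁻⁵ = 3.99×10⁻⁵ T.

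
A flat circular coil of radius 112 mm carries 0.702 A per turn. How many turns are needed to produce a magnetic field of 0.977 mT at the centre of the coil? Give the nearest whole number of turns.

N = 248

For an N-turn coil, B = Nμ₀I/(2R). A single turn gives B₁ = 3.94×10⁻⁶ T with R = 0.112 m.
N = B/B₁ = 9.77×10⁻⁴ / 3.94×10⁻⁶ = 248.08.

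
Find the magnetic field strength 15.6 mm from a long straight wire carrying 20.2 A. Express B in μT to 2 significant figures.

B ≈ 260 μT

For an infinitely long straight wire, B = μ₀I/(2πd).
B = (4π×10⁻⁷ × 20.2) / (2π × 0.0156) = 2.59×10⁻⁴ T.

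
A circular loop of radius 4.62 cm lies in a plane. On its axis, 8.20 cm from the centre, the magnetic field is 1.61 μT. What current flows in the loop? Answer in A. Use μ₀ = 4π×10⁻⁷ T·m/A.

On the axis of a loop, B = μ₀IR²/[2(R²+z²)^(3/2)], so I = 2B(R²+z²)^(3/2)/(μ₀R²).
R² + z² = 0.002134 + 0.006724 = 0.008858 m²; raised to 3/2 gives 8.34×10⁻⁴ m³.
I = 2 × 1.61×10⁻⁶ × 8.34×10⁻⁴ / (1.26×10⁻⁶ × 0.002134) = 1.00 A.

I ≈ 1.00 A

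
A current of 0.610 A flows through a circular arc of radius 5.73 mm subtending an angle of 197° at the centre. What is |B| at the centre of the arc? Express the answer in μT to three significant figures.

The Biot–Savart field of a circular arc at its centre is B = μ₀Iφ/(4πR), with φ = 3.438 rad.
B = (4π×10⁻⁷ × 0.610 × 3.438) / (4π × 0.00573) = 3.66×10⁻⁵ T.

B ≈ 36.6 μT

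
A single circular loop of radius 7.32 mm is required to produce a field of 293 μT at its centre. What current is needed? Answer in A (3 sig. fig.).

I ≈ 3.41 A

At the centre of a circular loop B = μ₀I/(2R), so I = 2RB/μ₀.
With R = 0.00732 m, I = 2 × 0.00732 × 2.93×10⁻⁴ / (4π×10⁻⁷) = 3.41 A.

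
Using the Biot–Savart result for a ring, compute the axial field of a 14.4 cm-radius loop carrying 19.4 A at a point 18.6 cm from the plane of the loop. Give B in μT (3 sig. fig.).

On the axis of a circular loop, B = μ₀IR² / [2(R²+z²)^(3/2)].
R² + z² = (0.144)² + (0.186)² = 0.05533 m², and (R²+z²)^(3/2) = 1.30×10⁻² m³.
B = (4π×10⁻⁷ × 19.4 × 0.02074) / (2 × 1.30×10⁻²) = 1.94×10⁻⁵ T.

B ≈ 19.4 μT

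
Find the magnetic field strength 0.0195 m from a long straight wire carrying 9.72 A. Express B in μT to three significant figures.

For an infinitely long straight wire, B = μ₀I/(2πd).
B = (4π×10⁻⁷ × 9.72) / (2π × 0.0195) = 9.97×10⁻⁵ T.

B ≈ 99.7 μT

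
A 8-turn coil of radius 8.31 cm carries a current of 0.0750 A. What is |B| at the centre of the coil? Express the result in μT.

For an N-turn flat coil, B = Nμ₀I/(2R) with R = 0.0831 m.
B = 8 × 5.67×10⁻⁷ T = 4.54×10⁻⁶ T.

B ≈ 4.54 μT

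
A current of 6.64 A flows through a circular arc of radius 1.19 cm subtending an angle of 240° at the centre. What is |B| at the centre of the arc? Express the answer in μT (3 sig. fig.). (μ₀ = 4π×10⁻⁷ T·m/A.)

B ≈ 234 μT

The Biot–Savart field of a circular arc at its centre is B = μ₀Iφ/(4πR), with φ = 4.189 rad.
B = (4π×10⁻⁷ × 6.64 × 4.189) / (4π × 0.0119) = 2.34×10⁻⁴ T.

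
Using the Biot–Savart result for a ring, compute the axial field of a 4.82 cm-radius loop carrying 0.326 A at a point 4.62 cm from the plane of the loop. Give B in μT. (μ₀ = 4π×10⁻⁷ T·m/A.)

On the axis of a circular loop, B = μ₀IR² / [2(R²+z²)^(3/2)].
R² + z² = (0.0482)² + (0.0462)² = 0.004458 m², and (R²+z²)^(3/2) = 2.98×10⁻⁴ m³.
B = (4π×10⁻⁷ × 0.326 × 0.002323) / (2 × 2.98×10⁻⁴) = 1.60×10⁻⁶ T.

B ≈ 1.60 μT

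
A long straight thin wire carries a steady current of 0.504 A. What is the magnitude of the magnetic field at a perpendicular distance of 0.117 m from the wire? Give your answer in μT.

For an infinitely long straight wire, B = μ₀I/(2πd).
B = (4π×10⁻⁷ × 0.504) / (2π × 0.117) = 8.62×10⁻⁷ T.

B ≈ 0.862 μT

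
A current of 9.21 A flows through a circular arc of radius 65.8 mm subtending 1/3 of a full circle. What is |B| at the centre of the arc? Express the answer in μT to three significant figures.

B ≈ 29.3 μT

The Biot–Savart field of a circular arc at its centre is B = μ₀Iφ/(4πR), with φ = 2.094 rad.
B = (4π×10⁻⁷ × 9.21 × 2.094) / (4π × 0.0658) = 2.93×10⁻⁵ T.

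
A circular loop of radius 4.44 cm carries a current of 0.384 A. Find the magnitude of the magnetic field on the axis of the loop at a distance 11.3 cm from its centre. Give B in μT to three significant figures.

On the axis of a circular loop, B = μ₀IR² / [2(R²+z²)^(3/2)].
R² + z² = (0.0444)² + (0.113)² = 0.01474 m², and (R²+z²)^(3/2) = 1.79×10⁻³ m³.
B = (4π×10⁻⁷ × 0.384 × 0.001971) / (2 × 1.79×10⁻³) = 2.66×10⁻⁷ T.

B ≈ 0.266 μT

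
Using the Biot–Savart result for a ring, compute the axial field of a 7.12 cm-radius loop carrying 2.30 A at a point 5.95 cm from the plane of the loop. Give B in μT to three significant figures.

On the axis of a circular loop, B = μ₀IR² / [2(R²+z²)^(3/2)].
R² + z² = (0.0712)² + (0.0595)² = 0.00861 m², and (R²+z²)^(3/2) = 7.99×10⁻⁴ m³.
B = (4π×10⁻⁷ × 2.30 × 0.005069) / (2 × 7.99×10⁻⁴) = 9.17×10⁻⁶ T.

B ≈ 9.17 μT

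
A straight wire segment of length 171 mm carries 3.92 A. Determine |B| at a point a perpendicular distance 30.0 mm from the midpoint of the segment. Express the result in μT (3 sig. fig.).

B ≈ 24.7 μT

For a finite straight segment, B = (μ₀I/4πd)(sinθ₁ + sinθ₂), where θ₁, θ₂ are the angles from the perpendicular to each end.
The perpendicular from the point meets the wire at its midpoint, so each end is L/2 = 0.0855 m away along the wire.
sinθ₁ = 0.0855/√(0.0855²+0.03²) = 0.9436; sinθ₂ = 0.0855/√(0.0855²+0.03²) = 0.9436.
B = (4π×10⁻⁷ × 3.92) / (4π × 0.03) × (0.9436 + 0.9436) = 2.47×10⁻⁵ T.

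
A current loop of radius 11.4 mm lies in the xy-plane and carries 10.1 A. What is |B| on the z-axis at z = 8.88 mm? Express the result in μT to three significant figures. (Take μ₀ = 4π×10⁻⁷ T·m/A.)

B ≈ 273 μT

On the axis of a circular loop, B = μ₀IR² / [2(R²+z²)^(3/2)].
R² + z² = (0.0114)² + (0.00888)² = 0.0002088 m², and (R²+z²)^(3/2) = 3.02×10⁻⁶ m³.
B = (4π×10⁻⁷ × 10.1 × 0.00013) / (2 × 3.02×10⁻⁶) = 2.73×10⁻⁴ T.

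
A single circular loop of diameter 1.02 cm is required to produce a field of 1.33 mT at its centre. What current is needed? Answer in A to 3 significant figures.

I ≈ 10.8 A

At the centre of a circular loop B = μ₀I/(2R), so I = 2RB/μ₀.
With R = 0.0051 m, I = 2 × 0.0051 × 1.33×10⁻³ / (4π×10⁻⁷) = 10.8 A.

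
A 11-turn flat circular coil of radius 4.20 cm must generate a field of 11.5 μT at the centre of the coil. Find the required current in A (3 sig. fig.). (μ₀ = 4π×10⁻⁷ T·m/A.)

I ≈ 0.0699 A

For an N-turn coil, B = Nμ₀I/(2R) with R = 0.042 m, so I = 2RB/(Nμ₀) = 2 × 0.042 × 1.15×10⁻⁵ / (11 × 4π×10⁻⁷) = 6.99×10⁻² A.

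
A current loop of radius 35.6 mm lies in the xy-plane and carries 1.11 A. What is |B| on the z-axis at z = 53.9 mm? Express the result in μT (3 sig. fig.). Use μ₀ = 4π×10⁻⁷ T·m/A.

On the axis of a circular loop, B = μ₀IR² / [2(R²+z²)^(3/2)].
R² + z² = (0.0356)² + (0.0539)² = 0.004173 m², and (R²+z²)^(3/2) = 2.70×10⁻⁴ m³.
B = (4π×10⁻⁷ × 1.11 × 0.001267) / (2 × 2.70×10⁻⁴) = 3.28×10⁻⁶ T.

B ≈ 3.28 μT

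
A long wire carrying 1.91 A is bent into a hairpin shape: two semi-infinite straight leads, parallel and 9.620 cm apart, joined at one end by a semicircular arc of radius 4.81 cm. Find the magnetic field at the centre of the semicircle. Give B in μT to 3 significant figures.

The semicircular arc contributes B_arc = μ₀I·π/(4πR) = μ₀I/(4R) = 1.25×10⁻⁵ T.
Each semi-infinite lead is at perpendicular distance R = 0.0481 m from the centre, with the perpendicular foot at its near end, so it contributes μ₀I/(4πR); both point the same way, together 7.94×10⁻⁶ T.
Arc and leads all point the same direction: B = 1.25×10⁻⁵ + 7.94×10⁻⁶ = 2.04×10⁻⁵ T.

B ≈ 20.4 μT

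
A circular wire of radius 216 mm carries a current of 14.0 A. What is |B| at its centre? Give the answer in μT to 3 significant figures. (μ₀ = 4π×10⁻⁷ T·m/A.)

At the centre of a circular loop the Biot–Savart law gives B = μ₀I/(2R).
B = (4π×10⁻⁷ × 14.0) / (2 × 0.216) = 4.07×10⁻⁵ T.

B ≈ 40.7 μT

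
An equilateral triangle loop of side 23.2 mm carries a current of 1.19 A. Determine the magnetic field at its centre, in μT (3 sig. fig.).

Each side is a finite straight segment at perpendicular distance d = a/(2 tan(π/3)) = 0.006697 m from the centre, with end-angles ±π/3.
One side contributes B₁ = (μ₀I/4πd)·2 sin(π/3) = 3.08×10⁻⁵ T.
All 3 sides add in the same direction: B = 3 × 3.08×10⁻⁵ = 9.23×10⁻⁵ T.

B ≈ 92.3 μT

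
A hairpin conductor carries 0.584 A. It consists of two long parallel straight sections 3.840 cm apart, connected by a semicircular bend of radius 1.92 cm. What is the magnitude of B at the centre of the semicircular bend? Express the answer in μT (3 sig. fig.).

B ≈ 15.6 μT

The semicircular arc contributes B_arc = μ₀I·π/(4πR) = μ₀I/(4R) = 9.56×10⁻⁶ T.
Each semi-infinite lead is at perpendicular distance R = 0.0192 m from the centre, with the perpendicular foot at its near end, so it contributes μ₀I/(4πR); both point the same way, together 6.08×10⁻⁶ T.
Arc and leads all point the same direction: B = 9.56×10⁻⁶ + 6.08×10⁻⁶ = 1.56×10⁻⁵ T.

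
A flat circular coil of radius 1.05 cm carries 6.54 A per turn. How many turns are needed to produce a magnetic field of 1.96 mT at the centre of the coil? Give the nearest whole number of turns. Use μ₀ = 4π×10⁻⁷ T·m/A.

For an N-turn coil, B = Nμ₀I/(2R). A single turn gives B₁ = 3.91×10⁻⁴ T with R = 0.0105 m.
N = B/B₁ = 1.96×10⁻³ / 3.91×10⁻⁴ = 5.01.

N = 5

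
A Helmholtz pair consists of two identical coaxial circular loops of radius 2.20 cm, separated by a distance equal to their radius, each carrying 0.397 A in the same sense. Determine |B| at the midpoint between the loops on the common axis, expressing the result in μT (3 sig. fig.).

Each loop contributes B = μ₀IR²/[2(R²+z²)^(3/2)] on the axis, with z measured from that loop.
Loop 1 (z = 0.011 m): B₁ = 8.11×10⁻⁶ T. Loop 2 (z = 0.011 m): B₂ = 8.11×10⁻⁶ T.
The fields add: B = B₁ + B₂ = 1.62×10⁻⁵ T.

B ≈ 16.2 μT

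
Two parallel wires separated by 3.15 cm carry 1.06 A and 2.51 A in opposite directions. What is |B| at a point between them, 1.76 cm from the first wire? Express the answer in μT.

B ≈ 48.2 μT

Each long wire gives B = μ₀I/(2πd). Distances are d₁ = 0.0176 m and d₂ = 0.0139 m.
B₁ = 1.20×10⁻⁵ T, B₂ = 3.61×10⁻⁵ T.
Between antiparallel currents both contributions point the same way, so they add. B = B₁ + B₂ = 1.20×10⁻⁵ + 3.61×10⁻⁵ = 4.82×10⁻⁵ T.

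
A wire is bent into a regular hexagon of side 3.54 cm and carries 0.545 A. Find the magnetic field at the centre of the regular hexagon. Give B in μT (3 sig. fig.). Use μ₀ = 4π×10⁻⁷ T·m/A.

Each side is a finite straight segment at perpendicular distance d = a/(2 tan(π/6)) = 0.03066 m from the centre, with end-angles ±π/6.
One side contributes B₁ = (μ₀I/4πd)·2 sin(π/6) = 1.78×10⁻⁶ T.
All 6 sides add in the same direction: B = 6 × 1.78×10⁻⁶ = 1.07×10⁻⁵ T.

B ≈ 10.7 μT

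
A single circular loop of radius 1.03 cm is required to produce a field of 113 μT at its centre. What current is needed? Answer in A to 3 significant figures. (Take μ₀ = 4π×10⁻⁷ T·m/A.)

I ≈ 1.85 A

At the centre of a circular loop B = μ₀I/(2R), so I = 2RB/μ₀.
With R = 0.0103 m, I = 2 × 0.0103 × 1.13×10⁻⁴ / (4π×10⁻⁷) = 1.85 A.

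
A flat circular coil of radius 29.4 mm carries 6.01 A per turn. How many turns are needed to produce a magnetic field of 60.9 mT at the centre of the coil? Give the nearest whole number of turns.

For an N-turn coil, B = Nμ₀I/(2R). A single turn gives B₁ = 1.28×10⁻⁴ T with R = 0.0294 m.
N = B/B₁ = 6.09×10⁻² / 1.28×10⁻⁴ = 474.14.

N = 474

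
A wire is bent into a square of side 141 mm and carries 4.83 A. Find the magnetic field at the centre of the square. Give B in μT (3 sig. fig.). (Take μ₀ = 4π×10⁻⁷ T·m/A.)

Each side is a finite straight segment at perpendicular distance d = a/(2 tan(π/4)) = 0.0705 m from the centre, with end-angles ±π/4.
One side contributes B₁ = (μ₀I/4πd)·2 sin(π/4) = 9.69×10⁻⁶ T.
All 4 sides add in the same direction: B = 4 × 9.69×10⁻⁶ = 3.88×10⁻⁵ T.

B ≈ 38.8 μT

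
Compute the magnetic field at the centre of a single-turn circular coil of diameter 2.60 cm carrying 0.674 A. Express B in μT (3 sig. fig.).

B ≈ 32.6 μT

At the centre of a circular loop the Biot–Savart law gives B = μ₀I/(2R) (so R = 0.013 m).
B = (4π×10⁻⁷ × 0.674) / (2 × 0.013) = 3.26×10⁻⁵ T.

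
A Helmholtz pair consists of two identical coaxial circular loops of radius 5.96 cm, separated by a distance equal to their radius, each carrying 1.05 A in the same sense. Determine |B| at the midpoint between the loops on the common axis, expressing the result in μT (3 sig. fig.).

Each loop contributes B = μ₀IR²/[2(R²+z²)^(3/2)] on the axis, with z measured from that loop.
Loop 1 (z = 0.0298 m): B₁ = 7.92×10⁻⁶ T. Loop 2 (z = 0.0298 m): B₂ = 7.92×10⁻⁶ T.
The fields add: B = B₁ + B₂ = 1.58×10⁻⁵ T.

B ≈ 15.8 μT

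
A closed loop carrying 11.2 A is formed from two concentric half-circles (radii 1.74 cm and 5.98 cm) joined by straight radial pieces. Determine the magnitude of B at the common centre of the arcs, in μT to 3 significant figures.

B ≈ 143 μT

The radial connectors point toward the centre, so dl × r̂ = 0 and they contribute nothing.
Each semicircle gives μ₀I/(4R): inner arc 2.02×10⁻⁴ T, outer arc 5.88×10⁻⁵ T.
The two arcs carry current in opposite angular senses, so their fields oppose: B = |2.02×10⁻⁴ − 5.88×10⁻⁵| = 1.43×10⁻⁴ T.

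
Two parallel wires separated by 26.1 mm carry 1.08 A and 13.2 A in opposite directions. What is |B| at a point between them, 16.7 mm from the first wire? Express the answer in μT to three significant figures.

Each long wire gives B = μ₀I/(2πd). Distances are d₁ = 0.0167 m and d₂ = 0.0094 m.
B₁ = 1.29×10⁻⁵ T, B₂ = 2.81×10⁻⁴ T.
Between antiparallel currents both contributions point the same way, so they add. B = B₁ + B₂ = 1.29×10⁻⁵ + 2.81×10⁻⁴ = 2.94×10⁻⁴ T.

B ≈ 294 μT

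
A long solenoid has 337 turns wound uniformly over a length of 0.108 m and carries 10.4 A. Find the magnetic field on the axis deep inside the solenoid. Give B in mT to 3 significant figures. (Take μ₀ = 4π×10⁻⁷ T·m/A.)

Inside a long solenoid, B = μ₀nI with n = 3120 turns/m.
B = 4π×10⁻⁷ × 3120 × 10.4 = 4.08×10⁻² T.

B ≈ 40.8 mT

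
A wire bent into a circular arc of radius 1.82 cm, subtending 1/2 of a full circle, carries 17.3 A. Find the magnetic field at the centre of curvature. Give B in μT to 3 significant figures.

The Biot–Savart field of a circular arc at its centre is B = μ₀Iφ/(4πR), with φ = 3.142 rad.
B = (4π×10⁻⁷ × 17.3 × 3.142) / (4π × 0.0182) = 2.99×10⁻⁴ T.

B ≈ 299 μT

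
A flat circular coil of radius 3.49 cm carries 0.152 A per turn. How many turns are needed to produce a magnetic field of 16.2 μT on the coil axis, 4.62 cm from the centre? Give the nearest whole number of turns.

N = 27

For an N-turn coil, B = Nμ₀IR²/[2(R²+z²)^(3/2)]. A single turn gives B₁ = 5.99×10⁻⁷ T with R = 0.0349 m, z = 0.0462 m.
N = B/B₁ = 1.62×10⁻⁵ / 5.99×10⁻⁷ = 27.03.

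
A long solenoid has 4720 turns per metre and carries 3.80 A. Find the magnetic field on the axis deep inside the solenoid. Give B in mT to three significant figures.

Inside a long solenoid, B = μ₀nI with n = 4720 turns/m.
B = 4π×10⁻⁷ × 4720 × 3.80 = 2.25×10⁻² T.

B ≈ 22.5 mT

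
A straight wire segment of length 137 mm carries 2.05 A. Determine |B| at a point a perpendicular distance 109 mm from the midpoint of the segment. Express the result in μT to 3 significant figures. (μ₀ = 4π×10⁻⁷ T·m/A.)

B ≈ 2.00 μT

For a finite straight segment, B = (μ₀I/4πd)(sinθ₁ + sinθ₂), where θ₁, θ₂ are the angles from the perpendicular to each end.
The perpendicular from the point meets the wire at its midpoint, so each end is L/2 = 0.0685 m away along the wire.
sinθ₁ = 0.0685/√(0.0685²+0.109²) = 0.5321; sinθ₂ = 0.0685/√(0.0685²+0.109²) = 0.5321.
B = (4π×10⁻⁷ × 2.05) / (4π × 0.109) × (0.5321 + 0.5321) = 2.00×10⁻⁶ T.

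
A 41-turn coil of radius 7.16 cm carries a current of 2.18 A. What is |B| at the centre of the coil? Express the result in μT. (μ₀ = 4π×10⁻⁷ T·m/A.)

For an N-turn flat coil, B = Nμ₀I/(2R) with R = 0.0716 m.
B = 41 × 1.91×10⁻⁵ T = 7.84×10⁻⁴ T.

B ≈ 784 μT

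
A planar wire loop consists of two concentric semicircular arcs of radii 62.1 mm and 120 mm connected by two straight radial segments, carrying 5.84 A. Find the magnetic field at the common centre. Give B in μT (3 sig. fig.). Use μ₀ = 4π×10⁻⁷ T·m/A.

The radial connectors point toward the centre, so dl × r̂ = 0 and they contribute nothing.
Each semicircle gives μ₀I/(4R): inner arc 2.95×10⁻⁵ T, outer arc 1.53×10⁻⁵ T.
The two arcs carry current in opposite angular senses, so their fields oppose: B = |2.95×10⁻⁵ − 1.53×10⁻⁵| = 1.43×10⁻⁵ T.

B ≈ 14.3 μT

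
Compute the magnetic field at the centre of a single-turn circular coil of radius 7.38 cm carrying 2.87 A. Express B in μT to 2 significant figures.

B ≈ 24 μT

At the centre of a circular loop the Biot–Savart law gives B = μ₀I/(2R).
B = (4π×10⁻⁷ × 2.87) / (2 × 0.0738) = 2.44×10⁻⁵ T.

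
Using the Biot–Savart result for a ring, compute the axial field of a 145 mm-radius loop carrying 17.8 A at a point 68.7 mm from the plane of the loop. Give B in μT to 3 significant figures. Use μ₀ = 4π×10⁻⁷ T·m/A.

B ≈ 56.9 μT

On the axis of a circular loop, B = μ₀IR² / [2(R²+z²)^(3/2)].
R² + z² = (0.145)² + (0.0687)² = 0.02574 m², and (R²+z²)^(3/2) = 4.13×10⁻³ m³.
B = (4π×10⁻⁷ × 17.8 × 0.02102) / (2 × 4.13×10⁻³) = 5.69×10⁻⁵ T.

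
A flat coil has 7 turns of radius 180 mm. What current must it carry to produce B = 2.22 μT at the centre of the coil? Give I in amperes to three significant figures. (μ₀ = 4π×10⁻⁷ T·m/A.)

I ≈ 0.0909 A

For an N-turn coil, B = Nμ₀I/(2R) with R = 0.18 m, so I = 2RB/(Nμ₀) = 2 × 0.18 × 2.22×10⁻⁶ / (7 × 4π×10⁻⁷) = 9.09×10⁻² A.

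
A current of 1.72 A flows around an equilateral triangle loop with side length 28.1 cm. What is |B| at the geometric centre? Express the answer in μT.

B ≈ 11.0 μT

Each side is a finite straight segment at perpendicular distance d = a/(2 tan(π/3)) = 0.08112 m from the centre, with end-angles ±π/3.
One side contributes B₁ = (μ₀I/4πd)·2 sin(π/3) = 3.67×10⁻⁶ T.
All 3 sides add in the same direction: B = 3 × 3.67×10⁻⁶ = 1.10×10⁻⁵ T.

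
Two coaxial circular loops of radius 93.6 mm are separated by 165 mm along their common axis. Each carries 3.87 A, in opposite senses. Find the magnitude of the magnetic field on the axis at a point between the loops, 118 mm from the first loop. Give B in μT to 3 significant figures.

B ≈ 12.3 μT

Each loop contributes B = μ₀IR²/[2(R²+z²)^(3/2)] on the axis, with z measured from that loop.
Loop 1 (z = 0.118 m): B₁ = 6.23×10⁻⁶ T. Loop 2 (z = 0.047 m): B₂ = 1.85×10⁻⁵ T.
The fields oppose: B = |B₁ − B₂| = 1.23×10⁻⁵ T.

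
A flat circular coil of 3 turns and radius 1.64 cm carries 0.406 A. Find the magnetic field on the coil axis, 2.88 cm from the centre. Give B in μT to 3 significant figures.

B ≈ 5.65 μT

For an N-turn flat coil, B = Nμ₀IR²/[2(R²+z²)^(3/2)] with R = 0.0164 m, z = 0.0288 m.
B = 3 × 1.88×10⁻⁶ T = 5.65×10⁻⁶ T.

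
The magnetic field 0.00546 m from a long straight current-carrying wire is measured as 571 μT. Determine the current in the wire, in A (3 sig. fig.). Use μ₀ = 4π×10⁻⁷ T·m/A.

For a long straight wire B = μ₀I/(2πd), so I = 2πdB/μ₀.
I = 2π × 0.00546 × 5.71×10⁻⁴ / (4π×10⁻⁷) = 15.6 A.

I ≈ 15.6 A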